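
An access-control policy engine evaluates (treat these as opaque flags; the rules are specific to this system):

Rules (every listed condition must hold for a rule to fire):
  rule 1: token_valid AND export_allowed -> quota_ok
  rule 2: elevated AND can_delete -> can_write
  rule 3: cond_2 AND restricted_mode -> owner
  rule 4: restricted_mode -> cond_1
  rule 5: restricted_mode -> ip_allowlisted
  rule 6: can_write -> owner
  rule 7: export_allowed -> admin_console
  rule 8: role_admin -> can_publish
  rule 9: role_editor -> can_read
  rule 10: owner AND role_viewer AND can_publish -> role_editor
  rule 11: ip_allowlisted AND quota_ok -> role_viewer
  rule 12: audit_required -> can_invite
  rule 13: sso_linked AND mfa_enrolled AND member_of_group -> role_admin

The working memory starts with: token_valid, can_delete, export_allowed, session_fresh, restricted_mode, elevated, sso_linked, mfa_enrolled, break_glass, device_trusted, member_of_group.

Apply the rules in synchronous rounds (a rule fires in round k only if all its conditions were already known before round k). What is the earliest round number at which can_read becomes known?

4

Round 1: rule 1 [token_valid AND export_allowed -> quota_ok]; rule 2 [elevated AND can_delete -> can_write]; rule 4 [restricted_mode -> cond_1]; rule 5 [restricted_mode -> ip_allowlisted]; rule 7 [export_allowed -> admin_console]; rule 13 [sso_linked AND mfa_enrolled AND member_of_group -> role_admin]. Adds quota_ok, can_write, cond_1, ip_allowlisted, admin_console, role_admin.
Round 2: rule 6 [can_write -> owner]; rule 8 [role_admin -> can_publish]; rule 11 [ip_allowlisted AND quota_ok -> role_viewer]. Adds owner, can_publish, role_viewer.
Round 3: rule 10 [owner AND role_viewer AND can_publish -> role_editor]. Adds role_editor.
Round 4: rule 9 [role_editor -> can_read]. Adds can_read.
can_read first appears in round 4.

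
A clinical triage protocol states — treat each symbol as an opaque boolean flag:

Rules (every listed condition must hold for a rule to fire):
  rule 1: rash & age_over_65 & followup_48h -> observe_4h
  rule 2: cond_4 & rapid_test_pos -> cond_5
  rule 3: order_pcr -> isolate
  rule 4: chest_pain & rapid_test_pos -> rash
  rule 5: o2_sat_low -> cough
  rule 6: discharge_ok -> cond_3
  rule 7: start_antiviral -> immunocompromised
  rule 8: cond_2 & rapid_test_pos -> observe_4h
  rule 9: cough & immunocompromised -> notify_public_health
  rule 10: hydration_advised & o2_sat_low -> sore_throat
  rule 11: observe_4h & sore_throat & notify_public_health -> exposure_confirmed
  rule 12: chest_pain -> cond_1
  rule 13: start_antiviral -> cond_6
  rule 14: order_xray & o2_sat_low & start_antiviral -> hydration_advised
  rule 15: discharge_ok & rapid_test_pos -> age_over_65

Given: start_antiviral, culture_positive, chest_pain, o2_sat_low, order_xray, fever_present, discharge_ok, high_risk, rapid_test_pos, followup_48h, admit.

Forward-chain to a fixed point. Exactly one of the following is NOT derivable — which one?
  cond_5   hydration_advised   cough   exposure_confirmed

cond_5

Round 1 fires rule 4, rule 5, rule 6, rule 7, rule 12, rule 13, rule 14, rule 15, giving rash, cough, cond_3, immunocompromised, cond_1, cond_6, hydration_advised, age_over_65.
Round 2 fires rule 1, rule 9, rule 10, giving observe_4h, notify_public_health, sore_throat.
Round 3 fires rule 11, giving exposure_confirmed.
Derived: cough (round 1), exposure_confirmed (round 3), hydration_advised (round 1). cond_5 never appears in any round.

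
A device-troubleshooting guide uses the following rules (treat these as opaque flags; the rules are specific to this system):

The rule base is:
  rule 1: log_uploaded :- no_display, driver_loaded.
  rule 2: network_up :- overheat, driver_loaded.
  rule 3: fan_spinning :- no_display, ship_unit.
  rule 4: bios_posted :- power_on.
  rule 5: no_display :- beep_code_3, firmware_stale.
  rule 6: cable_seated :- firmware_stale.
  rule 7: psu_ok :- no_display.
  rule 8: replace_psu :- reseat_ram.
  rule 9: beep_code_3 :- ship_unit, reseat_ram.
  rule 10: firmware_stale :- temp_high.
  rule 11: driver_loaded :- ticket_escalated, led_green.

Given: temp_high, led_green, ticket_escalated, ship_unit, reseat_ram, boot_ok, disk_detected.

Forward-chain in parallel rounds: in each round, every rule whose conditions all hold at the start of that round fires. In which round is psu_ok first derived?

Round 1 fires rule 8, rule 9, rule 10, rule 11, giving replace_psu, beep_code_3, firmware_stale, driver_loaded.
Round 2 fires rule 5, rule 6, giving no_display, cable_seated.
Round 3 fires rule 1, rule 3, rule 7, giving log_uploaded, fan_spinning, psu_ok.
psu_ok first appears in round 3.

3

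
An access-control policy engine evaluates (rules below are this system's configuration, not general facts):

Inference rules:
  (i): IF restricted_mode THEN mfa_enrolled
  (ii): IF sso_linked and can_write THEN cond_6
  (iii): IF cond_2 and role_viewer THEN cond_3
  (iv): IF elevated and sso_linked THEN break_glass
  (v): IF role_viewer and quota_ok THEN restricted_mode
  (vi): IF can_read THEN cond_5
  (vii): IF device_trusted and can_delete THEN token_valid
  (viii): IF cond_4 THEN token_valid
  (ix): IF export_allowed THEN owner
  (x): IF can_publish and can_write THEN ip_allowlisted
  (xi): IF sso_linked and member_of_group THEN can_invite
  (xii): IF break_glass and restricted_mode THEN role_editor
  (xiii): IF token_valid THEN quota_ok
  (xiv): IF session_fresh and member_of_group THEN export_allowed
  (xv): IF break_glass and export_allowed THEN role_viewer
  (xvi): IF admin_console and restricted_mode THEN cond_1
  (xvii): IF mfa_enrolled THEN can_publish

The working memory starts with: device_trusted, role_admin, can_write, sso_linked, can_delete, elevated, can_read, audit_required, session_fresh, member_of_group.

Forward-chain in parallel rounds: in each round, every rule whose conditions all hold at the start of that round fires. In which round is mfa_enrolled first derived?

4

Round 1: (ii) [IF sso_linked and can_write THEN cond_6]; (iv) [IF elevated and sso_linked THEN break_glass]; (vi) [IF can_read THEN cond_5]; (vii) [IF device_trusted and can_delete THEN token_valid]; (xi) [IF sso_linked and member_of_group THEN can_invite]; (xiv) [IF session_fresh and member_of_group THEN export_allowed]. Adds cond_6, break_glass, cond_5, token_valid, can_invite, export_allowed.
Round 2: (ix) [IF export_allowed THEN owner]; (xiii) [IF token_valid THEN quota_ok]; (xv) [IF break_glass and export_allowed THEN role_viewer]. Adds owner, quota_ok, role_viewer.
Round 3: (v) [IF role_viewer and quota_ok THEN restricted_mode]. Adds restricted_mode.
Round 4: (i) [IF restricted_mode THEN mfa_enrolled]; (xii) [IF break_glass and restricted_mode THEN role_editor]. Adds mfa_enrolled, role_editor.
mfa_enrolled first appears in round 4.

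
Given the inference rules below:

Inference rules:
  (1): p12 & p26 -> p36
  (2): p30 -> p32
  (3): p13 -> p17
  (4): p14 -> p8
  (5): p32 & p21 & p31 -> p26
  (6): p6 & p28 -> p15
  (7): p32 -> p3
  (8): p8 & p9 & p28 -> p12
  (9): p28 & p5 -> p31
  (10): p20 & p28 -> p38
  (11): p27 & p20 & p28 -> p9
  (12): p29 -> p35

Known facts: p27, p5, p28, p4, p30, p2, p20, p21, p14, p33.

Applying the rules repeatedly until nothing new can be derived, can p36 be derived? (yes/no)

yes

Round 1: (2) [p30 -> p32]; (4) [p14 -> p8]; (9) [p28 & p5 -> p31]; (10) [p20 & p28 -> p38]; (11) [p27 & p20 & p28 -> p9]. Adds p32, p8, p31, p38, p9.
Round 2: (5) [p32 & p21 & p31 -> p26]; (7) [p32 -> p3]; (8) [p8 & p9 & p28 -> p12]. Adds p26, p3, p12.
Round 3: (1) [p12 & p26 -> p36]. Adds p36.
p36 appears in round 3, so it is derivable.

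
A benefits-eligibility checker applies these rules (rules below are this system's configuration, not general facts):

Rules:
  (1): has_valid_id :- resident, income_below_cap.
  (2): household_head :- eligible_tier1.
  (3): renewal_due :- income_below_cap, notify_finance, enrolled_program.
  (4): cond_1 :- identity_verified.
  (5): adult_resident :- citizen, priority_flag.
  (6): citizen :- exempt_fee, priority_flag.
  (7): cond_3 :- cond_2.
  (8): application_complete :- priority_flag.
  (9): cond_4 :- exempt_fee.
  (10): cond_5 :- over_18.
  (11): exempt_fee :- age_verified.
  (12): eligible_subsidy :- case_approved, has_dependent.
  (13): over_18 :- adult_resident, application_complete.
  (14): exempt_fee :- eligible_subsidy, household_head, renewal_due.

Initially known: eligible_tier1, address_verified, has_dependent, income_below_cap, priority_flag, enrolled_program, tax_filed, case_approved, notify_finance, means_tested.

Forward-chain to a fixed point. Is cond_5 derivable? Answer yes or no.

Round 1: (2) [household_head :- eligible_tier1.]; (3) [renewal_due :- income_below_cap, notify_finance, enrolled_program.]; (8) [application_complete :- priority_flag.]; (12) [eligible_subsidy :- case_approved, has_dependent.]. New: household_head, renewal_due, application_complete, eligible_subsidy.
Round 2: (14) [exempt_fee :- eligible_subsidy, household_head, renewal_due.]. New: exempt_fee.
Round 3: (6) [citizen :- exempt_fee, priority_flag.]; (9) [cond_4 :- exempt_fee.]. New: citizen, cond_4.
Round 4: (5) [adult_resident :- citizen, priority_flag.]. New: adult_resident.
Round 5: (13) [over_18 :- adult_resident, application_complete.]. New: over_18.
Round 6: (10) [cond_5 :- over_18.]. New: cond_5.
cond_5 appears in round 6, so it is derivable.

yes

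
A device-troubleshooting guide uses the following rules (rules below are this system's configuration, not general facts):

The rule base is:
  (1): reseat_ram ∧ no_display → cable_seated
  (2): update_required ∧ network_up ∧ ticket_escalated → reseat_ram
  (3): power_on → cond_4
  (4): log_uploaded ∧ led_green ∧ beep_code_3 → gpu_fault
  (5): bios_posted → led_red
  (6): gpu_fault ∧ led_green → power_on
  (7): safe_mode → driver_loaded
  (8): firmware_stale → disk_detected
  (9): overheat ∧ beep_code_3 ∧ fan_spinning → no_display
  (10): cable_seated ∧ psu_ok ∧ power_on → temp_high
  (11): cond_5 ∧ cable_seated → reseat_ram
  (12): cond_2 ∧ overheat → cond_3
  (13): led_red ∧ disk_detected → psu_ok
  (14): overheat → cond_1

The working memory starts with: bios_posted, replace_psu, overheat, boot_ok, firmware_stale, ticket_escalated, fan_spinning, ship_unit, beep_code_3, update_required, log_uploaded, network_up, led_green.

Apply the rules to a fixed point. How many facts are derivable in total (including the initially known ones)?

[1] (2) [update_required ∧ network_up ∧ ticket_escalated → reseat_ram]; (4) [log_uploaded ∧ led_green ∧ beep_code_3 → gpu_fault]; (5) [bios_posted → led_red]; (8) [firmware_stale → disk_detected]; (9) [overheat ∧ beep_code_3 ∧ fan_spinning → no_display]; (14) [overheat → cond_1]. ⇒ new: reseat_ram, gpu_fault, led_red, disk_detected, no_display, cond_1.
[2] (1) [reseat_ram ∧ no_display → cable_seated]; (6) [gpu_fault ∧ led_green → power_on]; (13) [led_red ∧ disk_detected → psu_ok]. ⇒ new: cable_seated, power_on, psu_ok.
[3] (3) [power_on → cond_4]; (10) [cable_seated ∧ psu_ok ∧ power_on → temp_high]. ⇒ new: cond_4, temp_high.
Closure: {beep_code_3, bios_posted, boot_ok, cable_seated, cond_1, cond_4, disk_detected, fan_spinning, firmware_stale, gpu_fault, led_green, led_red, log_uploaded, network_up, no_display, overheat, power_on, psu_ok, replace_psu, reseat_ram, ship_unit, temp_high, ticket_escalated, update_required} — 24 facts.

24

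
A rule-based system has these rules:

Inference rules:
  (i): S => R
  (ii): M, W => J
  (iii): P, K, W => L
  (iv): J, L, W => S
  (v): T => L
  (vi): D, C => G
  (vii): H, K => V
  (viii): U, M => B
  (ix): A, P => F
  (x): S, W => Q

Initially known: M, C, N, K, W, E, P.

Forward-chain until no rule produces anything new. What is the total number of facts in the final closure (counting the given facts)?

12

[1] (ii) [M, W => J]; (iii) [P, K, W => L]. ⇒ new: J, L.
[2] (iv) [J, L, W => S]. ⇒ new: S.
[3] (i) [S => R]; (x) [S, W => Q]. ⇒ new: R, Q.
Closure: {C, E, J, K, L, M, N, P, Q, R, S, W} — 12 facts.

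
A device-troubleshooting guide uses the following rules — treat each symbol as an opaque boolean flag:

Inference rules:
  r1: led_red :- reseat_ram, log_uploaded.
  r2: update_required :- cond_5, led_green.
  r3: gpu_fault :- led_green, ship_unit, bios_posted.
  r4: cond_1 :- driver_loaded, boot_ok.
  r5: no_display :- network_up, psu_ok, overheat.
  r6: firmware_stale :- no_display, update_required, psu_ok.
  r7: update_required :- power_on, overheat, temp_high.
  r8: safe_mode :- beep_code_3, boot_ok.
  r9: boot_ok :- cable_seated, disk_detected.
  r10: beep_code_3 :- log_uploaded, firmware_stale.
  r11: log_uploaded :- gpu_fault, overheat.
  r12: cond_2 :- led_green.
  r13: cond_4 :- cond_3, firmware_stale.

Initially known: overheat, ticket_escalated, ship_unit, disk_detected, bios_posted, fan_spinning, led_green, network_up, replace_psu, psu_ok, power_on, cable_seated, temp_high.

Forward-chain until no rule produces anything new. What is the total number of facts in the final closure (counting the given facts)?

22

Round 1: r3 [gpu_fault :- led_green, ship_unit, bios_posted.]; r5 [no_display :- network_up, psu_ok, overheat.]; r7 [update_required :- power_on, overheat, temp_high.]; r9 [boot_ok :- cable_seated, disk_detected.]; r12 [cond_2 :- led_green.]. New: gpu_fault, no_display, update_required, boot_ok, cond_2.
Round 2: r6 [firmware_stale :- no_display, update_required, psu_ok.]; r11 [log_uploaded :- gpu_fault, overheat.]. New: firmware_stale, log_uploaded.
Round 3: r10 [beep_code_3 :- log_uploaded, firmware_stale.]. New: beep_code_3.
Round 4: r8 [safe_mode :- beep_code_3, boot_ok.]. New: safe_mode.
Closure: {beep_code_3, bios_posted, boot_ok, cable_seated, cond_2, disk_detected, fan_spinning, firmware_stale, gpu_fault, led_green, log_uploaded, network_up, no_display, overheat, power_on, psu_ok, replace_psu, safe_mode, ship_unit, temp_high, ticket_escalated, update_required} — 22 facts.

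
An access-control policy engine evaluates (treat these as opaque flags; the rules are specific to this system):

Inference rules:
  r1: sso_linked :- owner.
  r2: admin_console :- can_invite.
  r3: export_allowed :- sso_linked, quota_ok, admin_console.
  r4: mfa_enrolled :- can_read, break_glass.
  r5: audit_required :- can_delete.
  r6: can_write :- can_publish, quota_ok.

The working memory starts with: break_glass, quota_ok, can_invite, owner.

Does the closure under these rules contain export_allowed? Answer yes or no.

[1] r1 [sso_linked :- owner.]; r2 [admin_console :- can_invite.]. ⇒ new: sso_linked, admin_console.
[2] r3 [export_allowed :- sso_linked, quota_ok, admin_console.]. ⇒ new: export_allowed.
export_allowed appears in round 2, so it is derivable.

yes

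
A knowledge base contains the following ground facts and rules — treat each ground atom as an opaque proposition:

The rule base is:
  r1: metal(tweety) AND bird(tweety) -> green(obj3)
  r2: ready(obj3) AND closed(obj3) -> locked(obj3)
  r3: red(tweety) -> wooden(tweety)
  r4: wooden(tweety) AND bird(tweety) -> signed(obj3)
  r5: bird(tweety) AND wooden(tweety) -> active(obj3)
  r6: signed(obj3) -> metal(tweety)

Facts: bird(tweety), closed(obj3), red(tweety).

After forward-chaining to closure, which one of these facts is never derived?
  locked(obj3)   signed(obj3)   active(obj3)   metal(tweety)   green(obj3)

locked(obj3)

[1] r3 [red(tweety) -> wooden(tweety)]. ⇒ new: wooden(tweety).
[2] r4 [wooden(tweety) AND bird(tweety) -> signed(obj3)]; r5 [bird(tweety) AND wooden(tweety) -> active(obj3)]. ⇒ new: signed(obj3), active(obj3).
[3] r6 [signed(obj3) -> metal(tweety)]. ⇒ new: metal(tweety).
[4] r1 [metal(tweety) AND bird(tweety) -> green(obj3)]. ⇒ new: green(obj3).
Derived: green(obj3) (round 4), metal(tweety) (round 3), active(obj3) (round 2), signed(obj3) (round 2). locked(obj3) never appears in any round.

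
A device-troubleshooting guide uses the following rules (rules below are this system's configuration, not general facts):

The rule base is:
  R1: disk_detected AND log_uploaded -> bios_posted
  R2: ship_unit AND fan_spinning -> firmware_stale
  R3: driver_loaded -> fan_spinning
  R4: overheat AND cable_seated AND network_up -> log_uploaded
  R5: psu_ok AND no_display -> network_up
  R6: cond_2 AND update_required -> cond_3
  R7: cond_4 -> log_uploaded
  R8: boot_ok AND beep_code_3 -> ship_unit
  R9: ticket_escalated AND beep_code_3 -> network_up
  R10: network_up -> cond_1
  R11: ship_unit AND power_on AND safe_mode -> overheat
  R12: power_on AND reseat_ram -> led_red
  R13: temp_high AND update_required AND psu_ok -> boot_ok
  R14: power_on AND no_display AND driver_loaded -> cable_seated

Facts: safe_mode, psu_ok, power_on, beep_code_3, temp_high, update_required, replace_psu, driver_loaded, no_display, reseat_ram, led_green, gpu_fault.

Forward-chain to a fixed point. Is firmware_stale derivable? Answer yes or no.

Round 1: R3 [driver_loaded -> fan_spinning]; R5 [psu_ok AND no_display -> network_up]; R12 [power_on AND reseat_ram -> led_red]; R13 [temp_high AND update_required AND psu_ok -> boot_ok]; R14 [power_on AND no_display AND driver_loaded -> cable_seated]. Adds fan_spinning, network_up, led_red, boot_ok, cable_seated.
Round 2: R8 [boot_ok AND beep_code_3 -> ship_unit]; R10 [network_up -> cond_1]. Adds ship_unit, cond_1.
Round 3: R2 [ship_unit AND fan_spinning -> firmware_stale]; R11 [ship_unit AND power_on AND safe_mode -> overheat]. Adds firmware_stale, overheat.
Round 4: R4 [overheat AND cable_seated AND network_up -> log_uploaded]. Adds log_uploaded.
firmware_stale appears in round 3, so it is derivable.

yes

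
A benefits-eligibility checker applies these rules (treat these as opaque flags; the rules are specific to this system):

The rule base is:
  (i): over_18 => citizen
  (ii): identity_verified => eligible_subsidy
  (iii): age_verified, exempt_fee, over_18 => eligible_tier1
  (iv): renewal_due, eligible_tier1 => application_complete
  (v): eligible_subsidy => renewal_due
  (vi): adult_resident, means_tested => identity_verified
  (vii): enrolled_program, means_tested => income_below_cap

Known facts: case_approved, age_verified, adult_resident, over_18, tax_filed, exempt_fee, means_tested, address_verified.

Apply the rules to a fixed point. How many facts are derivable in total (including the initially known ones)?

[1] (i) [over_18 => citizen]; (iii) [age_verified, exempt_fee, over_18 => eligible_tier1]; (vi) [adult_resident, means_tested => identity_verified]. ⇒ new: citizen, eligible_tier1, identity_verified.
[2] (ii) [identity_verified => eligible_subsidy]. ⇒ new: eligible_subsidy.
[3] (v) [eligible_subsidy => renewal_due]. ⇒ new: renewal_due.
[4] (iv) [renewal_due, eligible_tier1 => application_complete]. ⇒ new: application_complete.
Closure: {address_verified, adult_resident, age_verified, application_complete, case_approved, citizen, eligible_subsidy, eligible_tier1, exempt_fee, identity_verified, means_tested, over_18, renewal_due, tax_filed} — 14 facts.

14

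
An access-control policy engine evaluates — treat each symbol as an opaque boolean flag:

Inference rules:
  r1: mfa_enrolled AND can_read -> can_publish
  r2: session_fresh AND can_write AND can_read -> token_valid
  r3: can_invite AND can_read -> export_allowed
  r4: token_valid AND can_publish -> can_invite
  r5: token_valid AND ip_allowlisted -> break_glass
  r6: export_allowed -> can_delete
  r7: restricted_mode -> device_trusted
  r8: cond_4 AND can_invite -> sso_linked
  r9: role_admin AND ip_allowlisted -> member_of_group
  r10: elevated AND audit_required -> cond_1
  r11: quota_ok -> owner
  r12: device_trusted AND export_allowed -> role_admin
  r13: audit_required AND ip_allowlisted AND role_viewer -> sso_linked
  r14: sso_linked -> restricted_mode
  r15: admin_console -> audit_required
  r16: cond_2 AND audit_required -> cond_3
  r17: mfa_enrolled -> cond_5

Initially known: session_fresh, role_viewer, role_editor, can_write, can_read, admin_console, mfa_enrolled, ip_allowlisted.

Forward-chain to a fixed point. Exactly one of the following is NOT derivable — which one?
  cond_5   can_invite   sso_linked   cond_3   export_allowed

Round 1: r1 [mfa_enrolled AND can_read -> can_publish]; r2 [session_fresh AND can_write AND can_read -> token_valid]; r15 [admin_console -> audit_required]; r17 [mfa_enrolled -> cond_5]. Adds can_publish, token_valid, audit_required, cond_5.
Round 2: r4 [token_valid AND can_publish -> can_invite]; r5 [token_valid AND ip_allowlisted -> break_glass]; r13 [audit_required AND ip_allowlisted AND role_viewer -> sso_linked]. Adds can_invite, break_glass, sso_linked.
Round 3: r3 [can_invite AND can_read -> export_allowed]; r14 [sso_linked -> restricted_mode]. Adds export_allowed, restricted_mode.
Round 4: r6 [export_allowed -> can_delete]; r7 [restricted_mode -> device_trusted]. Adds can_delete, device_trusted.
Round 5: r12 [device_trusted AND export_allowed -> role_admin]. Adds role_admin.
Round 6: r9 [role_admin AND ip_allowlisted -> member_of_group]. Adds member_of_group.
Derived: export_allowed (round 3), can_invite (round 2), sso_linked (round 2), cond_5 (round 1). cond_3 never appears in any round.

cond_3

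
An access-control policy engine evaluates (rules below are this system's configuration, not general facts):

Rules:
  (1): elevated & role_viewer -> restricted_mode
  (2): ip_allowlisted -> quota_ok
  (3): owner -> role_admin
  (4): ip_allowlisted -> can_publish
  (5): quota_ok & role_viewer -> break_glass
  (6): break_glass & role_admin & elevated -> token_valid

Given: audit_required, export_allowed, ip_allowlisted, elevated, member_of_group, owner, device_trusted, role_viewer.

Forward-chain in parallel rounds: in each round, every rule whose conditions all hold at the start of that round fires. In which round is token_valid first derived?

Round 1 — (1), (2), (3), (4), derive restricted_mode, quota_ok, role_admin, can_publish.
Round 2 — (5), derive break_glass.
Round 3 — (6), derive token_valid.
token_valid first appears in round 3.

3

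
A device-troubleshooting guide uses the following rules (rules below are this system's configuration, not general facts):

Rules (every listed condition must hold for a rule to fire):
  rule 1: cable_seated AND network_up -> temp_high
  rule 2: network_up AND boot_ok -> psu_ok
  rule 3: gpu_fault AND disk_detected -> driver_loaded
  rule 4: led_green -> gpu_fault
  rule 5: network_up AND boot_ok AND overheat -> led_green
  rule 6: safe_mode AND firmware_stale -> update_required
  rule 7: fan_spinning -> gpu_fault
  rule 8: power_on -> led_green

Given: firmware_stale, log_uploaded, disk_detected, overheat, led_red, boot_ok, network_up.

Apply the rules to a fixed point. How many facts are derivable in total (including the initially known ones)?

Round 1 fires rule 2, rule 5, giving psu_ok, led_green.
Round 2 fires rule 4, giving gpu_fault.
Round 3 fires rule 3, giving driver_loaded.
Closure: {boot_ok, disk_detected, driver_loaded, firmware_stale, gpu_fault, led_green, led_red, log_uploaded, network_up, overheat, psu_ok} — 11 facts.

11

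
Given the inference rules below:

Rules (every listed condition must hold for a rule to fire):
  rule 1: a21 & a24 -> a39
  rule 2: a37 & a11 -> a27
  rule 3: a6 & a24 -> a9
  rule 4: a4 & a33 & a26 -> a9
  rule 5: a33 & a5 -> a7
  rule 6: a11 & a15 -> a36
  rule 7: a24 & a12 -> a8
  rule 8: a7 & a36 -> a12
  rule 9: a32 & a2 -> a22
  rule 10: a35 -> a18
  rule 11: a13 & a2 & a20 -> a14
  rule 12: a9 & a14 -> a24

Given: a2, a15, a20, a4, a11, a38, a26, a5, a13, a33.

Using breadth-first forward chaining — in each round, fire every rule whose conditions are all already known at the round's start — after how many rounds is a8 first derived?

Round 1: rule 4 [a4 & a33 & a26 -> a9]; rule 5 [a33 & a5 -> a7]; rule 6 [a11 & a15 -> a36]; rule 11 [a13 & a2 & a20 -> a14]. Adds a9, a7, a36, a14.
Round 2: rule 8 [a7 & a36 -> a12]; rule 12 [a9 & a14 -> a24]. Adds a12, a24.
Round 3: rule 7 [a24 & a12 -> a8]. Adds a8.
a8 first appears in round 3.

3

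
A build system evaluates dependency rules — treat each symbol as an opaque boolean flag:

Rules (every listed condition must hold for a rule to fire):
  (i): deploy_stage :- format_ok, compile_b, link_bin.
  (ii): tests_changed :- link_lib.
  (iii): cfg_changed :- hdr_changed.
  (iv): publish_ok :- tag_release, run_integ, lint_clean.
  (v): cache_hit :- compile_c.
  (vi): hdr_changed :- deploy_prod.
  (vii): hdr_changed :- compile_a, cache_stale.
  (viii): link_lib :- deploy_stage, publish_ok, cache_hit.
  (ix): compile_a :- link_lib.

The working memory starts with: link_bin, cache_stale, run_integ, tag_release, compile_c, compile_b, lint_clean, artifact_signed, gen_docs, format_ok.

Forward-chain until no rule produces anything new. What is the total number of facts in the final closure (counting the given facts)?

Round 1 — (i), (iv), (v), derive deploy_stage, publish_ok, cache_hit.
Round 2 — (viii), derive link_lib.
Round 3 — (ii), (ix), derive tests_changed, compile_a.
Round 4 — (vii), derive hdr_changed.
Round 5 — (iii), derive cfg_changed.
Closure: {artifact_signed, cache_hit, cache_stale, cfg_changed, compile_a, compile_b, compile_c, deploy_stage, format_ok, gen_docs, hdr_changed, link_bin, link_lib, lint_clean, publish_ok, run_integ, tag_release, tests_changed} — 18 facts.

18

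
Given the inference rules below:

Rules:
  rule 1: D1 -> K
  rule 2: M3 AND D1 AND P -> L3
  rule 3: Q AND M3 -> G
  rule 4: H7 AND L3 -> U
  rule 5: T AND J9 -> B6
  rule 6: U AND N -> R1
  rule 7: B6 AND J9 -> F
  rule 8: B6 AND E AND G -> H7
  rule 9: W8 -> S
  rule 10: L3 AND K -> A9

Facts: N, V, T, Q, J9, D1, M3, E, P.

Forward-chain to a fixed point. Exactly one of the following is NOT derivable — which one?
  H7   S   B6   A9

[1] rule 1 [D1 -> K]; rule 2 [M3 AND D1 AND P -> L3]; rule 3 [Q AND M3 -> G]; rule 5 [T AND J9 -> B6]. ⇒ new: K, L3, G, B6.
[2] rule 7 [B6 AND J9 -> F]; rule 8 [B6 AND E AND G -> H7]; rule 10 [L3 AND K -> A9]. ⇒ new: F, H7, A9.
[3] rule 4 [H7 AND L3 -> U]. ⇒ new: U.
[4] rule 6 [U AND N -> R1]. ⇒ new: R1.
Derived: H7 (round 2), A9 (round 2), B6 (round 1). S never appears in any round.

S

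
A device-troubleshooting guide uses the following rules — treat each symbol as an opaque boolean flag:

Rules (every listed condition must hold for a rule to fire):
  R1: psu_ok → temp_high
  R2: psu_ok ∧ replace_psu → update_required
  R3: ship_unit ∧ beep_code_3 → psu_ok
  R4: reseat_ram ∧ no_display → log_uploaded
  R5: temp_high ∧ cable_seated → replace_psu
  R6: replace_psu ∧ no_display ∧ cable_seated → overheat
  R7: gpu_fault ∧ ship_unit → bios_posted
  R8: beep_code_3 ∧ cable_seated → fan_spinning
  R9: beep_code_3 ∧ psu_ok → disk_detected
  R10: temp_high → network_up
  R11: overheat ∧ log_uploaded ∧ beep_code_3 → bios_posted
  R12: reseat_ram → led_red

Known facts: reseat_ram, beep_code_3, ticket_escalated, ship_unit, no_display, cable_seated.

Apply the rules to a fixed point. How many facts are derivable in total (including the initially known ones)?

Round 1 fires R3, R4, R8, R12, giving psu_ok, log_uploaded, fan_spinning, led_red.
Round 2 fires R1, R9, giving temp_high, disk_detected.
Round 3 fires R5, R10, giving replace_psu, network_up.
Round 4 fires R2, R6, giving update_required, overheat.
Round 5 fires R11, giving bios_posted.
Closure: {beep_code_3, bios_posted, cable_seated, disk_detected, fan_spinning, led_red, log_uploaded, network_up, no_display, overheat, psu_ok, replace_psu, reseat_ram, ship_unit, temp_high, ticket_escalated, update_required} — 17 facts.

17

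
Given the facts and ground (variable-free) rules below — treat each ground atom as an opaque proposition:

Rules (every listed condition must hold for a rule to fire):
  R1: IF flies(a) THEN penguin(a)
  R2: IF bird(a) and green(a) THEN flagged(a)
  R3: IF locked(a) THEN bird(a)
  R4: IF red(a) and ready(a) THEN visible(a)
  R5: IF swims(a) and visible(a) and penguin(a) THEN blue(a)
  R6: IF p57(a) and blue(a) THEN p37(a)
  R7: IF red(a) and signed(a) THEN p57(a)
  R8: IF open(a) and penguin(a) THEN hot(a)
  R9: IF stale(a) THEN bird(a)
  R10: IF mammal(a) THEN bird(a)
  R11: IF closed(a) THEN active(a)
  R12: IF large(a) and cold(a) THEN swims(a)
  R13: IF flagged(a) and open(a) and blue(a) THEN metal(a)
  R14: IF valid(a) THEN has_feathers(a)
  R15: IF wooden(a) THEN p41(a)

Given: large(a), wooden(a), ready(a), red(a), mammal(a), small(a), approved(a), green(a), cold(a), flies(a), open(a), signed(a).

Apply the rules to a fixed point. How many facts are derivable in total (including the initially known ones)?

Round 1 fires R1, R4, R7, R10, R12, R15, giving penguin(a), visible(a), p57(a), bird(a), swims(a), p41(a).
Round 2 fires R2, R5, R8, giving flagged(a), blue(a), hot(a).
Round 3 fires R6, R13, giving p37(a), metal(a).
Closure: {approved(a), bird(a), blue(a), cold(a), flagged(a), flies(a), green(a), hot(a), large(a), mammal(a), metal(a), open(a), p37(a), p41(a), p57(a), penguin(a), ready(a), red(a), signed(a), small(a), swims(a), visible(a), wooden(a)} — 23 facts.

23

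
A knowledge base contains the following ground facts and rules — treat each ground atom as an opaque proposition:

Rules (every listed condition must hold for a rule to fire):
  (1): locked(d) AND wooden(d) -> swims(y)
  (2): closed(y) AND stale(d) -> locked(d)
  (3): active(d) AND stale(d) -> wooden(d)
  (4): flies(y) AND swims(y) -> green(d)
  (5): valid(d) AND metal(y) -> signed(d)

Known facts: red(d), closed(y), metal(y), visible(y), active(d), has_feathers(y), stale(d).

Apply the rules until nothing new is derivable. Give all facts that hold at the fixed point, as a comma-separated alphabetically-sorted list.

active(d), closed(y), has_feathers(y), locked(d), metal(y), red(d), stale(d), swims(y), visible(y), wooden(d)

[1] (2) [closed(y) AND stale(d) -> locked(d)]; (3) [active(d) AND stale(d) -> wooden(d)]. ⇒ new: locked(d), wooden(d).
[2] (1) [locked(d) AND wooden(d) -> swims(y)]. ⇒ new: swims(y).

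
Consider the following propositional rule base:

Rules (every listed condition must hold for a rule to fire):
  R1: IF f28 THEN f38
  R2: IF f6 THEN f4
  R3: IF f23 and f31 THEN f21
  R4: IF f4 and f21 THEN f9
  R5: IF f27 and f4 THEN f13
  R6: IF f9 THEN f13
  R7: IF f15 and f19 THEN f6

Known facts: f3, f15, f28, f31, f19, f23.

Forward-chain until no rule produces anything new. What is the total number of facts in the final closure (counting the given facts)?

12

Round 1 fires R1, R3, R7, giving f38, f21, f6.
Round 2 fires R2, giving f4.
Round 3 fires R4, giving f9.
Round 4 fires R6, giving f13.
Closure: {f13, f15, f19, f21, f23, f28, f3, f31, f38, f4, f6, f9} — 12 facts.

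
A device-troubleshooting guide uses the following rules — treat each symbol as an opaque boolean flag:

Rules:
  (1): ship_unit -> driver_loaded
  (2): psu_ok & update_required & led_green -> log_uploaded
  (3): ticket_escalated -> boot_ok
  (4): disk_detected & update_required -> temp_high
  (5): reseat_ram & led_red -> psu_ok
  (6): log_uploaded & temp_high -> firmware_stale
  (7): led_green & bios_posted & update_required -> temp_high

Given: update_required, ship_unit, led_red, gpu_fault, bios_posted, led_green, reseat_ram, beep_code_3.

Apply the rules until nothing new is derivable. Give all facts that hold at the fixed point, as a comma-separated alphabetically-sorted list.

Round 1 — (1), (5), (7), derive driver_loaded, psu_ok, temp_high.
Round 2 — (2), derive log_uploaded.
Round 3 — (6), derive firmware_stale.

beep_code_3, bios_posted, driver_loaded, firmware_stale, gpu_fault, led_green, led_red, log_uploaded, psu_ok, reseat_ram, ship_unit, temp_high, update_required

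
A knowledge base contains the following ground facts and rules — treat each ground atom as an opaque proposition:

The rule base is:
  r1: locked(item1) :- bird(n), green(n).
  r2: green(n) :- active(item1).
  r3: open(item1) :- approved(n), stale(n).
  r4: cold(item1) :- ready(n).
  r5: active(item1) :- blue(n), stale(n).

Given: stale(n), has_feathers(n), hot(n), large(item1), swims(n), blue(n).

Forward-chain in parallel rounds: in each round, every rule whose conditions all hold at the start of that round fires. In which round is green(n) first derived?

Round 1 — r5, derive active(item1).
Round 2 — r2, derive green(n).
green(n) first appears in round 2.

2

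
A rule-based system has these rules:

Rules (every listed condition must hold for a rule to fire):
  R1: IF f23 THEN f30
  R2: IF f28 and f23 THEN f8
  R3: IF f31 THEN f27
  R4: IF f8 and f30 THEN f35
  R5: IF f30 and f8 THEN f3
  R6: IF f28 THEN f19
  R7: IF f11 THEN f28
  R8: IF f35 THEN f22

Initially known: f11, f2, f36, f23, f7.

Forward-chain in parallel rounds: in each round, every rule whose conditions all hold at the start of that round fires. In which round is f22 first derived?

Round 1 — R1, R7, derive f30, f28.
Round 2 — R2, R6, derive f8, f19.
Round 3 — R4, R5, derive f35, f3.
Round 4 — R8, derive f22.
f22 first appears in round 4.

4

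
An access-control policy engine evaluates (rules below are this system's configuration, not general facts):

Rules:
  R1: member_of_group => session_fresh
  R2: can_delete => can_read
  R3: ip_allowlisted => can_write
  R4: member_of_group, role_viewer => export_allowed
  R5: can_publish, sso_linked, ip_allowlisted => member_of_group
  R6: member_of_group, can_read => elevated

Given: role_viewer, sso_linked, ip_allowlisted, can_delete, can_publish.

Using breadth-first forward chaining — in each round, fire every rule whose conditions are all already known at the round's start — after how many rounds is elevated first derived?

2

Round 1: R2 [can_delete => can_read]; R3 [ip_allowlisted => can_write]; R5 [can_publish, sso_linked, ip_allowlisted => member_of_group]. New: can_read, can_write, member_of_group.
Round 2: R1 [member_of_group => session_fresh]; R4 [member_of_group, role_viewer => export_allowed]; R6 [member_of_group, can_read => elevated]. New: session_fresh, export_allowed, elevated.
elevated first appears in round 2.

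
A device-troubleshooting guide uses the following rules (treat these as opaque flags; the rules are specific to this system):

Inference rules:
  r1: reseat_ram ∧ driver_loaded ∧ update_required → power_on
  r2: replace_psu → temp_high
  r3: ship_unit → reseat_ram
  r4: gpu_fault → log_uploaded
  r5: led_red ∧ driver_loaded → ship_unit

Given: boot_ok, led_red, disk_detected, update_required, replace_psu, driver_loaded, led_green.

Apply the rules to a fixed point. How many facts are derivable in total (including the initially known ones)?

11

Round 1 — r2, r5, derive temp_high, ship_unit.
Round 2 — r3, derive reseat_ram.
Round 3 — r1, derive power_on.
Closure: {boot_ok, disk_detected, driver_loaded, led_green, led_red, power_on, replace_psu, reseat_ram, ship_unit, temp_high, update_required} — 11 facts.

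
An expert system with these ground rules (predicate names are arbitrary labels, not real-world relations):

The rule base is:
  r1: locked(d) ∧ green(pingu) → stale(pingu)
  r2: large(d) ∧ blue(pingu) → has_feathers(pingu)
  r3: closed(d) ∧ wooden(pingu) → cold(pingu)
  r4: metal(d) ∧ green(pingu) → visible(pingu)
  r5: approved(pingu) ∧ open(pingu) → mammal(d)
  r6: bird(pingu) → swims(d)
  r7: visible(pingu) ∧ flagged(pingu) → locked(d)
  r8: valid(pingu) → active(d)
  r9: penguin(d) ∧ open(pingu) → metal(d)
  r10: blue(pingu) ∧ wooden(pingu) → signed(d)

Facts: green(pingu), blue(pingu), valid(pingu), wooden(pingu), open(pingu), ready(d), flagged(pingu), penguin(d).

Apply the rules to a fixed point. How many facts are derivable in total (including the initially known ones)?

14

Round 1 — r8, r9, r10, derive active(d), metal(d), signed(d).
Round 2 — r4, derive visible(pingu).
Round 3 — r7, derive locked(d).
Round 4 — r1, derive stale(pingu).
Closure: {active(d), blue(pingu), flagged(pingu), green(pingu), locked(d), metal(d), open(pingu), penguin(d), ready(d), signed(d), stale(pingu), valid(pingu), visible(pingu), wooden(pingu)} — 14 facts.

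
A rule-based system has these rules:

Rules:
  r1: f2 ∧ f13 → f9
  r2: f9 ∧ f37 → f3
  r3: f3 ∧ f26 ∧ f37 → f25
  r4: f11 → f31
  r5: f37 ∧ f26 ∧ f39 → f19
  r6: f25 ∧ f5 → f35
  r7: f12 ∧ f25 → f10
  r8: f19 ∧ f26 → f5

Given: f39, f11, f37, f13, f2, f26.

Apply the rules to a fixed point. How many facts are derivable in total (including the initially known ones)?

13

[1] r1 [f2 ∧ f13 → f9]; r4 [f11 → f31]; r5 [f37 ∧ f26 ∧ f39 → f19]. ⇒ new: f9, f31, f19.
[2] r2 [f9 ∧ f37 → f3]; r8 [f19 ∧ f26 → f5]. ⇒ new: f3, f5.
[3] r3 [f3 ∧ f26 ∧ f37 → f25]. ⇒ new: f25.
[4] r6 [f25 ∧ f5 → f35]. ⇒ new: f35.
Closure: {f11, f13, f19, f2, f25, f26, f3, f31, f35, f37, f39, f5, f9} — 13 facts.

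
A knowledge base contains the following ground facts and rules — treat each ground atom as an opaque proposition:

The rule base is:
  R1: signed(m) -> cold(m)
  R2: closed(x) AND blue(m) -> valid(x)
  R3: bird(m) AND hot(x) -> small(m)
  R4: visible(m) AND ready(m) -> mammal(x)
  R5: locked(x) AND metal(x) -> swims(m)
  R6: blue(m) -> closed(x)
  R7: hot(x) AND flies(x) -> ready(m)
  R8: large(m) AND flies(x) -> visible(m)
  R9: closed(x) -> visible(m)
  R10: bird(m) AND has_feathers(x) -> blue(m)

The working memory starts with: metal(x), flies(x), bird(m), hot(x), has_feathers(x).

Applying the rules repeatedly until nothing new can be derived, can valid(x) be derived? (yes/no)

[1] R3 [bird(m) AND hot(x) -> small(m)]; R7 [hot(x) AND flies(x) -> ready(m)]; R10 [bird(m) AND has_feathers(x) -> blue(m)]. ⇒ new: small(m), ready(m), blue(m).
[2] R6 [blue(m) -> closed(x)]. ⇒ new: closed(x).
[3] R2 [closed(x) AND blue(m) -> valid(x)]; R9 [closed(x) -> visible(m)]. ⇒ new: valid(x), visible(m).
[4] R4 [visible(m) AND ready(m) -> mammal(x)]. ⇒ new: mammal(x).
valid(x) appears in round 3, so it is derivable.

yes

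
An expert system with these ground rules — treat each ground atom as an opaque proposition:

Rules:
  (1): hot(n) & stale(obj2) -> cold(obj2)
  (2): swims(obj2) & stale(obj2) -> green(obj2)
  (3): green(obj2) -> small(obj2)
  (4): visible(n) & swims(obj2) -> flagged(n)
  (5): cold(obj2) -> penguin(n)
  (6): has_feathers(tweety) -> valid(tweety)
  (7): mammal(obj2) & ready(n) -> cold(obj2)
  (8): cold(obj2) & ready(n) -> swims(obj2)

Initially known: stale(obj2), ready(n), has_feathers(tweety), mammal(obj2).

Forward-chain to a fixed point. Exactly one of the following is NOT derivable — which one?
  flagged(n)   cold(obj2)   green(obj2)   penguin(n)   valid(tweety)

Round 1: (6) [has_feathers(tweety) -> valid(tweety)]; (7) [mammal(obj2) & ready(n) -> cold(obj2)]. New: valid(tweety), cold(obj2).
Round 2: (5) [cold(obj2) -> penguin(n)]; (8) [cold(obj2) & ready(n) -> swims(obj2)]. New: penguin(n), swims(obj2).
Round 3: (2) [swims(obj2) & stale(obj2) -> green(obj2)]. New: green(obj2).
Round 4: (3) [green(obj2) -> small(obj2)]. New: small(obj2).
Derived: valid(tweety) (round 1), cold(obj2) (round 1), penguin(n) (round 2), green(obj2) (round 3). flagged(n) never appears in any round.

flagged(n)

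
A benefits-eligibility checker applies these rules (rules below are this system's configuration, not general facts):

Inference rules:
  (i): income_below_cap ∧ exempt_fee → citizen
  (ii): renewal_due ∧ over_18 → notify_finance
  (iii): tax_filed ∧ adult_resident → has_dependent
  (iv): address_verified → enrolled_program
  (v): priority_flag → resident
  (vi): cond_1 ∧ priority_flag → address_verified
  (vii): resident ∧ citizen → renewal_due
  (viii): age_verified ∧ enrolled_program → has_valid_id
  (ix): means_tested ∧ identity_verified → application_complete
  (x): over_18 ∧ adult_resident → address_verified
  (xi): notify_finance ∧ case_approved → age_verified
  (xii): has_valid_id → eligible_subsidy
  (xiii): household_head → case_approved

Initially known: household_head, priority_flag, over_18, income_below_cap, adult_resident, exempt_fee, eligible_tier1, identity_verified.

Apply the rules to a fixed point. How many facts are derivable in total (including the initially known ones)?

18

Round 1 — (i), (v), (x), (xiii), derive citizen, resident, address_verified, case_approved.
Round 2 — (iv), (vii), derive enrolled_program, renewal_due.
Round 3 — (ii), derive notify_finance.
Round 4 — (xi), derive age_verified.
Round 5 — (viii), derive has_valid_id.
Round 6 — (xii), derive eligible_subsidy.
Closure: {address_verified, adult_resident, age_verified, case_approved, citizen, eligible_subsidy, eligible_tier1, enrolled_program, exempt_fee, has_valid_id, household_head, identity_verified, income_below_cap, notify_finance, over_18, priority_flag, renewal_due, resident} — 18 facts.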